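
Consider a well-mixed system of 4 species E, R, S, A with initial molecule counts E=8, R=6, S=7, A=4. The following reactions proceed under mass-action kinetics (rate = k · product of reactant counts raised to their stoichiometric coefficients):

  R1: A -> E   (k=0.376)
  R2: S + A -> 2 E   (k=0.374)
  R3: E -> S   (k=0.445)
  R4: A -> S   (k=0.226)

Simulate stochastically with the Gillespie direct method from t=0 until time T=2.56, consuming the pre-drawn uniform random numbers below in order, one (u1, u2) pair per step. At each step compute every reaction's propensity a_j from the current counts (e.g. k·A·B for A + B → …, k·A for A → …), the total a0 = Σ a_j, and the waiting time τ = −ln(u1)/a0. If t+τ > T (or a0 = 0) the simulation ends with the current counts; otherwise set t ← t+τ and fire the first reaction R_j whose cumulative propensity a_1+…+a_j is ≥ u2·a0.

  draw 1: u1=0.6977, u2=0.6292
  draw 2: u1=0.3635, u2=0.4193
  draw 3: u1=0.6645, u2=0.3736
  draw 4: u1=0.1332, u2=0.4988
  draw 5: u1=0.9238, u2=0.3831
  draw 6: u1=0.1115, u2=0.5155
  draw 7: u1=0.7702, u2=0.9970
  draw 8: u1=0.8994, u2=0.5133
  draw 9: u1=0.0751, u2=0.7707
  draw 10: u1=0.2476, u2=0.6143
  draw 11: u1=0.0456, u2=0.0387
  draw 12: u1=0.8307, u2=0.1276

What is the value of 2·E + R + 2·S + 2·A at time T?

Value at T = 44

Check how each reaction changes W = 2·E + R + 2·S + 2·A (weight of products minus weight of reactants):
R1: A -> E: (2·1) − (2·1) = 2 − 2 = 0
R2: S + A -> 2 E: (2·2) − (2·1 + 2·1) = 4 − 4 = 0
R3: E -> S: (2·1) − (2·1) = 2 − 2 = 0
R4: A -> S: (2·1) − (2·1) = 2 − 2 = 0
Every reaction leaves W unchanged, so W is conserved and no simulation is needed: W(T) = W(0) = 2·8 + 6 + 2·7 + 2·4 = 44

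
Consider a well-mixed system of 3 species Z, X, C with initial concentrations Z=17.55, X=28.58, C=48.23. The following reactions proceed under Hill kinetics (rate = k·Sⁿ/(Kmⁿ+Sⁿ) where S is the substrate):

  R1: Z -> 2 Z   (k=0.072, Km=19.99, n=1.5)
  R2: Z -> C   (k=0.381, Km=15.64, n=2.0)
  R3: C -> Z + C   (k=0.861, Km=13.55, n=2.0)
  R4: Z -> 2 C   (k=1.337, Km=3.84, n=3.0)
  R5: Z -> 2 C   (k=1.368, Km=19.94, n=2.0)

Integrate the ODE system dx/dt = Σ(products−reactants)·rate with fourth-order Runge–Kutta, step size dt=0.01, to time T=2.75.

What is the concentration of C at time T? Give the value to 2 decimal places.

C at T = 58.92

RK4 with dt=0.01: 275 steps to T=2.75. Trajectory (selected grid times):
t=0.00: Z=17.55 X=28.58 C=48.23
t=0.31: Z=17.15 X=28.58 C=49.48
t=0.61: Z=16.77 X=28.58 C=50.68
t=0.92: Z=16.38 X=28.58 C=51.91
t=1.22: Z=16.02 X=28.58 C=53.08
t=1.53: Z=15.64 X=28.58 C=54.29
t=1.83: Z=15.29 X=28.58 C=55.44
t=2.14: Z=14.93 X=28.58 C=56.63
t=2.44: Z=14.59 X=28.58 C=57.76
t=2.75: Z=14.25 X=28.58 C=58.92
Read off C at T=2.75: 58.92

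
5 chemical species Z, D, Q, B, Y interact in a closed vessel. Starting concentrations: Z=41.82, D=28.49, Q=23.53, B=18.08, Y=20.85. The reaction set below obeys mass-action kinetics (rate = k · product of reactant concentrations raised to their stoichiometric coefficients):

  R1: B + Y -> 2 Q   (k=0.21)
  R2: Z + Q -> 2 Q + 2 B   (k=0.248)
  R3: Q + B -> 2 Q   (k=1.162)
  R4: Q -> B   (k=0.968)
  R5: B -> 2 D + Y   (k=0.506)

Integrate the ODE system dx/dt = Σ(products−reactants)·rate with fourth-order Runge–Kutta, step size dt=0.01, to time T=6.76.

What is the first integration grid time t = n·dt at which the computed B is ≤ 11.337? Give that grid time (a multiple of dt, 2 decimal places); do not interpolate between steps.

RK4 with dt=0.01: 676 steps to T=6.76. Trajectory (selected grid times):
t=0.00: Z=41.82 D=28.49 Q=23.53 B=18.08 Y=20.85
t=0.05: Z=21.08 D=29.27 Q=95.22 B=11.38 Y=18.09
t=0.06: Z=16.30 D=29.38 Q=112.12 B=9.16 Y=17.75
t=0.75: Z=0.00 D=30.20 Q=171.75 B=0.82 Y=15.35
t=1.50: Z=0.00 D=30.82 Q=173.32 B=0.82 Y=13.79
t=2.25: Z=0.00 D=31.44 Q=174.69 B=0.82 Y=12.41
t=3.00: Z=0.00 D=32.06 Q=175.90 B=0.82 Y=11.19
t=3.76: Z=0.00 D=32.70 Q=176.98 B=0.82 Y=10.11
t=4.51: Z=0.00 D=33.32 Q=177.92 B=0.82 Y=9.18
t=5.26: Z=0.00 D=33.95 Q=178.74 B=0.82 Y=8.35
t=6.01: Z=0.00 D=34.57 Q=179.46 B=0.82 Y=7.63
t=6.76: Z=0.00 D=35.20 Q=180.10 B=0.83 Y=6.99
B(0.05)=11.377 > 11.337 but B(0.06)=9.159 ≤ 11.337, so the first grid time is t=0.06.

Threshold first reached at t = 0.06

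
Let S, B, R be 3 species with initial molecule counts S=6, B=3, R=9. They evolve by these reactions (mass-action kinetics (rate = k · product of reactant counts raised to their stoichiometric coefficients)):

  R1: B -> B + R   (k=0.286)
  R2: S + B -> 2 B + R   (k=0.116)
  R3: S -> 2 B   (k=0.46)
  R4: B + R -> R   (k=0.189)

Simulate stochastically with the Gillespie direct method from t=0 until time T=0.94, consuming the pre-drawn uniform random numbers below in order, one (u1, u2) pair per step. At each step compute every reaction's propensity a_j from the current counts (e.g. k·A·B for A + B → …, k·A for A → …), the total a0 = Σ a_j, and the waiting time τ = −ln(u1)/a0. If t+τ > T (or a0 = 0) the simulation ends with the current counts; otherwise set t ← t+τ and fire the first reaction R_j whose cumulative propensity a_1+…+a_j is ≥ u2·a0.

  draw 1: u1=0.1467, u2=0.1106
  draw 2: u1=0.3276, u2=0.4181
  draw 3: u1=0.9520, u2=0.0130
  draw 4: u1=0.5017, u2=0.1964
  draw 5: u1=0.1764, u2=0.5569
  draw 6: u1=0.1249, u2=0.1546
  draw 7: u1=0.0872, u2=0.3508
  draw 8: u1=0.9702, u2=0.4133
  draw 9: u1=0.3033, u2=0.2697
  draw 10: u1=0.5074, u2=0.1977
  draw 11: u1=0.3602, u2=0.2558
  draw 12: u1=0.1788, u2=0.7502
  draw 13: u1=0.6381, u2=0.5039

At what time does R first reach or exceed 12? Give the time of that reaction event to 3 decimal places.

Threshold first reached at t = 0.301

t=0.000: S=6 B=3 R=9
Draw 1: a1=0.858, a2=2.088, a3=2.760, a4=5.103, a0=10.809; τ=−ln(0.1467)/10.809=0.178 → t=0.178; u2·a0=0.1106·10.809=1.195; a1=0.858 < 1.195 ≤ a1+a2=2.946 → R2 fires; S=5 B=4 R=10
Draw 2: a1=1.144, a2=2.320, a3=2.300, a4=7.560, a0=13.324; τ=−ln(0.3276)/13.324=0.084 → t=0.261; u2·a0=0.4181·13.324=5.571; a1+a2=3.464 < 5.571 ≤ a1+…+a3=5.764 → R3 fires; S=4 B=6 R=10
Draw 3: a1=1.716, a2=2.784, a3=1.840, a4=11.340, a0=17.680; τ=−ln(0.9520)/17.680=0.003 → t=0.264; u2·a0=0.0130·17.680=0.230 ≤ a1=1.716 → R1 fires; S=4 B=6 R=11
Draw 4: a1=1.716, a2=2.784, a3=1.840, a4=12.474, a0=18.814; τ=−ln(0.5017)/18.814=0.037 → t=0.301; u2·a0=0.1964·18.814=3.695; a1=1.716 < 3.695 ≤ a1+a2=4.500 → R2 fires; S=3 B=7 R=12
Draw 5: a1=2.002, a2=2.436, a3=1.380, a4=15.876, a0=21.694; τ=−ln(0.1764)/21.694=0.080 → t=0.381; u2·a0=0.5569·21.694=12.081; a1+…+a3=5.818 < 12.081 ≤ a1+…+a4=21.694 → R4 fires; S=3 B=6 R=12
Draw 6: a1=1.716, a2=2.088, a3=1.380, a4=13.608, a0=18.792; τ=−ln(0.1249)/18.792=0.111 → t=0.491; u2·a0=0.1546·18.792=2.905; a1=1.716 < 2.905 ≤ a1+a2=3.804 → R2 fires; S=2 B=7 R=13
Draw 7: a1=2.002, a2=1.624, a3=0.920, a4=17.199, a0=21.745; τ=−ln(0.0872)/21.745=0.112 → t=0.604; u2·a0=0.3508·21.745=7.628; a1+…+a3=4.546 < 7.628 ≤ a1+…+a4=21.745 → R4 fires; S=2 B=6 R=13
Draw 8: a1=1.716, a2=1.392, a3=0.920, a4=14.742, a0=18.770; τ=−ln(0.9702)/18.770=0.002 → t=0.605; u2·a0=0.4133·18.770=7.758; a1+…+a3=4.028 < 7.758 ≤ a1+…+a4=18.770 → R4 fires; S=2 B=5 R=13
Draw 9: a1=1.430, a2=1.160, a3=0.920, a4=12.285, a0=15.795; τ=−ln(0.3033)/15.795=0.076 → t=0.681; u2·a0=0.2697·15.795=4.260; a1+…+a3=3.510 < 4.260 ≤ a1+…+a4=15.795 → R4 fires; S=2 B=4 R=13
Draw 10: a1=1.144, a2=0.928, a3=0.920, a4=9.828, a0=12.820; τ=−ln(0.5074)/12.820=0.053 → t=0.734; u2·a0=0.1977·12.820=2.535; a1+a2=2.072 < 2.535 ≤ a1+…+a3=2.992 → R3 fires; S=1 B=6 R=13
Draw 11: a1=1.716, a2=0.696, a3=0.460, a4=14.742, a0=17.614; τ=−ln(0.3602)/17.614=0.058 → t=0.792; u2·a0=0.2558·17.614=4.506; a1+…+a3=2.872 < 4.506 ≤ a1+…+a4=17.614 → R4 fires; S=1 B=5 R=13
Draw 12: a1=1.430, a2=0.580, a3=0.460, a4=12.285, a0=14.755; τ=−ln(0.1788)/14.755=0.117 → t=0.908; u2·a0=0.7502·14.755=11.069; a1+…+a3=2.470 < 11.069 ≤ a1+…+a4=14.755 → R4 fires; S=1 B=4 R=13
Draw 13: a1=1.144, a2=0.464, a3=0.460, a4=9.828, a0=11.896; τ=−ln(0.6381)/11.896=0.038 → t=0.946 > T=0.94: stop.
R first becomes ≥ 12 when it reaches 12 at the event at t=0.301.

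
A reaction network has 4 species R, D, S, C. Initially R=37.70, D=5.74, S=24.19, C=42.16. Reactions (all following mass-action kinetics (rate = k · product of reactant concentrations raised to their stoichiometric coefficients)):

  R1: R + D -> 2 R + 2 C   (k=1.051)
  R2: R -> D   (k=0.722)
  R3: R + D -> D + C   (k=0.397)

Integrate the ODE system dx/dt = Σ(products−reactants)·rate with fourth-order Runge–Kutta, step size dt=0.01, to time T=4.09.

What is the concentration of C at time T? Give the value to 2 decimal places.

RK4 with dt=0.01: 409 steps to T=4.09. Trajectory (selected grid times):
t=0.00: R=37.70 D=5.74 S=24.19 C=42.16
t=0.45: R=36.15 D=0.69 S=24.19 C=83.75
t=0.91: R=31.88 D=0.69 S=24.19 C=110.58
t=1.36: R=28.20 D=0.69 S=24.19 C=133.76
t=1.82: R=24.88 D=0.69 S=24.19 C=154.69
t=2.27: R=22.00 D=0.69 S=24.19 C=172.77
t=2.73: R=19.41 D=0.69 S=24.19 C=189.10
t=3.18: R=17.17 D=0.69 S=24.19 C=203.21
t=3.64: R=15.14 D=0.69 S=24.19 C=215.95
t=4.09: R=13.39 D=0.69 S=24.19 C=226.96
Read off C at T=4.09: 226.96

C at T = 226.96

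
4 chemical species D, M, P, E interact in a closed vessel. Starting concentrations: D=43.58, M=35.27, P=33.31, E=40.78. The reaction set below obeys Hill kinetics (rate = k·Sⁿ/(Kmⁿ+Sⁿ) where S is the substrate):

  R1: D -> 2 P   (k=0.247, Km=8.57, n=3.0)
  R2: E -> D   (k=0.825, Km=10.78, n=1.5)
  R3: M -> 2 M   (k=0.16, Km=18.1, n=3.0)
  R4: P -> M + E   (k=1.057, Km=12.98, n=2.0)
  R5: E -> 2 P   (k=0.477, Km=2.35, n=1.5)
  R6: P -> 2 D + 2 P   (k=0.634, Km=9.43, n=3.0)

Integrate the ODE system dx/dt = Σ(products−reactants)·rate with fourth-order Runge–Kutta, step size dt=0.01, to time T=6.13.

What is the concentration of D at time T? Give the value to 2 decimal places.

D at T = 54.15

RK4 with dt=0.01: 613 steps to T=6.13. Trajectory (selected grid times):
t=0.00: D=43.58 M=35.27 P=33.31 E=40.78
t=0.68: D=44.75 M=35.99 P=34.08 E=40.59
t=1.36: D=45.92 M=36.72 P=34.85 E=40.41
t=2.04: D=47.09 M=37.45 P=35.61 E=40.23
t=2.72: D=48.27 M=38.18 P=36.37 E=40.05
t=3.41: D=49.46 M=38.93 P=37.14 E=39.88
t=4.09: D=50.63 M=39.67 P=37.90 E=39.71
t=4.77: D=51.80 M=40.42 P=38.65 E=39.54
t=5.45: D=52.98 M=41.16 P=39.40 E=39.38
t=6.13: D=54.15 M=41.91 P=40.15 E=39.22
Read off D at T=6.13: 54.15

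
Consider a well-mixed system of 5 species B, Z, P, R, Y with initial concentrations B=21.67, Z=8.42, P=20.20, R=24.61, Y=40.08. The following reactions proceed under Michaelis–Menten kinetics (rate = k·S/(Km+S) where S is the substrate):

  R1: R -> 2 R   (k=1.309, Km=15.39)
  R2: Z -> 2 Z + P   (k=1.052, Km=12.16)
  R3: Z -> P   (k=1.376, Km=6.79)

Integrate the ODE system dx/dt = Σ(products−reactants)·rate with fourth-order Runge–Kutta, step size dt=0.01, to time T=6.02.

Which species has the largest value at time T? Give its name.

Dominant species at T: Y

RK4 with dt=0.01: 602 steps to T=6.02. Trajectory (selected grid times):
t=0.00: B=21.67 Z=8.42 P=20.20 R=24.61 Y=40.08
t=0.67: B=21.67 Z=8.20 P=20.99 R=25.15 Y=40.08
t=1.34: B=21.67 Z=7.98 P=21.78 R=25.70 Y=40.08
t=2.01: B=21.67 Z=7.76 P=22.55 R=26.25 Y=40.08
t=2.68: B=21.67 Z=7.54 P=23.31 R=26.80 Y=40.08
t=3.34: B=21.67 Z=7.33 P=24.05 R=27.35 Y=40.08
t=4.01: B=21.67 Z=7.12 P=24.79 R=27.92 Y=40.08
t=4.68: B=21.67 Z=6.91 P=25.51 R=28.49 Y=40.08
t=5.35: B=21.67 Z=6.70 P=26.23 R=29.06 Y=40.08
t=6.02: B=21.67 Z=6.50 P=26.93 R=29.63 Y=40.08
At T=6.02: B=21.67 Z=6.50 P=26.93 R=29.63 Y=40.08; the largest is Y.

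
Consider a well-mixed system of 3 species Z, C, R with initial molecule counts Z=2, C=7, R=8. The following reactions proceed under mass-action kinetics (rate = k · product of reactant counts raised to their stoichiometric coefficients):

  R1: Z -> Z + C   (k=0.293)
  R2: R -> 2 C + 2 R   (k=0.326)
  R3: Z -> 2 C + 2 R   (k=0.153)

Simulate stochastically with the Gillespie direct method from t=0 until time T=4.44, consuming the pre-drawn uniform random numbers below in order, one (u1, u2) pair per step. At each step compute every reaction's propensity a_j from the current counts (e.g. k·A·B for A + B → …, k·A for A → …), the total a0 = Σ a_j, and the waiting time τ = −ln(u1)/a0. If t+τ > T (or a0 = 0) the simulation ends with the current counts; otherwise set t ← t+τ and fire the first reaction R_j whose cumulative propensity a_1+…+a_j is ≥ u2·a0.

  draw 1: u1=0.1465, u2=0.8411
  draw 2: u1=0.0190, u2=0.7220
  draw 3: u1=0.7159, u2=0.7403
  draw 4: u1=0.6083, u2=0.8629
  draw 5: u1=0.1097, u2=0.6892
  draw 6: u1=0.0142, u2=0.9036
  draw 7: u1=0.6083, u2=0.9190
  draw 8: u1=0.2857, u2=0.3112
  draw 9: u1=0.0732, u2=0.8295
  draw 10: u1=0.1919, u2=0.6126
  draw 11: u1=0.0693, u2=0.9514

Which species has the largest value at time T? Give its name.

Dominant species at T: C

t=0.000: Z=2 C=7 R=8
Draw 1: a1=0.586, a2=2.608, a3=0.306, a0=3.500; τ=−ln(0.1465)/3.500=0.549 → t=0.549; u2·a0=0.8411·3.500=2.944; a1=0.586 < 2.944 ≤ a1+a2=3.194 → R2 fires; Z=2 C=9 R=9
Draw 2: a1=0.586, a2=2.934, a3=0.306, a0=3.826; τ=−ln(0.0190)/3.826=1.036 → t=1.585; u2·a0=0.7220·3.826=2.762; a1=0.586 < 2.762 ≤ a1+a2=3.520 → R2 fires; Z=2 C=11 R=10
Draw 3: a1=0.586, a2=3.260, a3=0.306, a0=4.152; τ=−ln(0.7159)/4.152=0.080 → t=1.665; u2·a0=0.7403·4.152=3.074; a1=0.586 < 3.074 ≤ a1+a2=3.846 → R2 fires; Z=2 C=13 R=11
Draw 4: a1=0.586, a2=3.586, a3=0.306, a0=4.478; τ=−ln(0.6083)/4.478=0.111 → t=1.776; u2·a0=0.8629·4.478=3.864; a1=0.586 < 3.864 ≤ a1+a2=4.172 → R2 fires; Z=2 C=15 R=12
Draw 5: a1=0.586, a2=3.912, a3=0.306, a0=4.804; τ=−ln(0.1097)/4.804=0.460 → t=2.236; u2·a0=0.6892·4.804=3.311; a1=0.586 < 3.311 ≤ a1+a2=4.498 → R2 fires; Z=2 C=17 R=13
Draw 6: a1=0.586, a2=4.238, a3=0.306, a0=5.130; τ=−ln(0.0142)/5.130=0.829 → t=3.066; u2·a0=0.9036·5.130=4.635; a1=0.586 < 4.635 ≤ a1+a2=4.824 → R2 fires; Z=2 C=19 R=14
Draw 7: a1=0.586, a2=4.564, a3=0.306, a0=5.456; τ=−ln(0.6083)/5.456=0.091 → t=3.157; u2·a0=0.9190·5.456=5.014; a1=0.586 < 5.014 ≤ a1+a2=5.150 → R2 fires; Z=2 C=21 R=15
Draw 8: a1=0.586, a2=4.890, a3=0.306, a0=5.782; τ=−ln(0.2857)/5.782=0.217 → t=3.373; u2·a0=0.3112·5.782=1.799; a1=0.586 < 1.799 ≤ a1+a2=5.476 → R2 fires; Z=2 C=23 R=16
Draw 9: a1=0.586, a2=5.216, a3=0.306, a0=6.108; τ=−ln(0.0732)/6.108=0.428 → t=3.801; u2·a0=0.8295·6.108=5.067; a1=0.586 < 5.067 ≤ a1+a2=5.802 → R2 fires; Z=2 C=25 R=17
Draw 10: a1=0.586, a2=5.542, a3=0.306, a0=6.434; τ=−ln(0.1919)/6.434=0.257 → t=4.058; u2·a0=0.6126·6.434=3.941; a1=0.586 < 3.941 ≤ a1+a2=6.128 → R2 fires; Z=2 C=27 R=18
Draw 11: a1=0.586, a2=5.868, a3=0.306, a0=6.760; τ=−ln(0.0693)/6.760=0.395 → t=4.453 > T=4.44: stop.
At T=4.44: Z=2 C=27 R=18; the largest is C.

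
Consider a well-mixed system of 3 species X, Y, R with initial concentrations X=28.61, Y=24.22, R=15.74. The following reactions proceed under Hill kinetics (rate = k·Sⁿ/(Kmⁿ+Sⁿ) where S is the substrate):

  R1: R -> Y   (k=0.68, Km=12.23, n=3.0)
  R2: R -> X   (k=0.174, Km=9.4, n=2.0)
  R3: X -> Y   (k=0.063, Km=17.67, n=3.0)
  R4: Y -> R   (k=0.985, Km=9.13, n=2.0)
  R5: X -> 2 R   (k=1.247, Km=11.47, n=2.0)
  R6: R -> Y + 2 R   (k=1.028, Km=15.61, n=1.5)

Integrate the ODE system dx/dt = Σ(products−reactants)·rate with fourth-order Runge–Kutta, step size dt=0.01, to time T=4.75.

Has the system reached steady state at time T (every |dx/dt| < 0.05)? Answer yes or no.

RK4 with dt=0.01: 475 steps to T=4.75. Trajectory (selected grid times):
t=0.00: X=28.61 Y=24.22 R=15.74
t=0.53: X=28.08 Y=24.33 R=17.29
t=1.06: X=27.57 Y=24.48 R=18.83
t=1.58: X=27.06 Y=24.65 R=20.34
t=2.11: X=26.55 Y=24.85 R=21.87
t=2.64: X=26.05 Y=25.07 R=23.40
t=3.17: X=25.56 Y=25.31 R=24.92
t=3.69: X=25.07 Y=25.56 R=26.42
t=4.22: X=24.59 Y=25.84 R=27.94
t=4.75: X=24.10 Y=26.12 R=29.45
Rates at T: R1=0.6346, R2=0.1579, R3=0.0452, R4=0.8777, R5=1.0168, R6=0.7418
dx/dt at T (Σ net stoichiometry × rate): X=-0.9040, Y=+0.5438, R=+2.8606
Largest |dx/dt| is |+2.8606| (R) ≥ 0.05 → not steady.

Steady state at T: no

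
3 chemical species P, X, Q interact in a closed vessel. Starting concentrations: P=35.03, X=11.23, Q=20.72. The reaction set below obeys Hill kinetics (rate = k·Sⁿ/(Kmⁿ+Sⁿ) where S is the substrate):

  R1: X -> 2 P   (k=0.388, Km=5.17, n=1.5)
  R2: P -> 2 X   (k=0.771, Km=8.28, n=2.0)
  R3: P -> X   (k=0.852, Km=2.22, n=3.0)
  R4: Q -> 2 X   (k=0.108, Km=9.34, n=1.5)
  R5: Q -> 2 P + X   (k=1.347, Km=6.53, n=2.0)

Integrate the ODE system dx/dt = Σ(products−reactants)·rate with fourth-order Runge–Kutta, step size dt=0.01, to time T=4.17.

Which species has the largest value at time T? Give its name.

Dominant species at T: P

RK4 with dt=0.01: 417 steps to T=4.17. Trajectory (selected grid times):
t=0.00: P=35.03 X=11.23 Q=20.72
t=0.46: P=35.70 X=12.79 Q=20.12
t=0.93: P=36.40 X=14.38 Q=19.51
t=1.39: P=37.08 X=15.93 Q=18.92
t=1.85: P=37.75 X=17.47 Q=18.33
t=2.32: P=38.44 X=19.04 Q=17.73
t=2.78: P=39.12 X=20.57 Q=17.15
t=3.24: P=39.78 X=22.09 Q=16.58
t=3.71: P=40.45 X=23.63 Q=16.00
t=4.17: P=41.10 X=25.14 Q=15.44
At T=4.17: P=41.10 X=25.14 Q=15.44; the largest is P.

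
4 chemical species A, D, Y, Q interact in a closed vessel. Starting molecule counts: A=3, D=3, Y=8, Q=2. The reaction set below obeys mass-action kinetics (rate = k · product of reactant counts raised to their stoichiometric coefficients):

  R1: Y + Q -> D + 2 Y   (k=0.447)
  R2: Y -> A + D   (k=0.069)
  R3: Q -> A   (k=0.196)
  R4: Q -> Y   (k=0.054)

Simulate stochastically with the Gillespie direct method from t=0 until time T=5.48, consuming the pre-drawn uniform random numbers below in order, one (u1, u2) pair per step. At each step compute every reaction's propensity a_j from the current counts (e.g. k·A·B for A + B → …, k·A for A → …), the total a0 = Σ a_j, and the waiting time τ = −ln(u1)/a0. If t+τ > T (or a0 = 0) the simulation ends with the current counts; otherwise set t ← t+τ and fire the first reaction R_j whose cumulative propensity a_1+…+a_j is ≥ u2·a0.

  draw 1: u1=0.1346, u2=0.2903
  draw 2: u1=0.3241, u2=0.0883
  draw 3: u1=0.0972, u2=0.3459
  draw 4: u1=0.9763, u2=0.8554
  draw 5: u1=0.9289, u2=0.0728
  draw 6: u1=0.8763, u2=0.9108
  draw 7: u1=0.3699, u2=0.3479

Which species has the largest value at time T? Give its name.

t=0.000: A=3 D=3 Y=8 Q=2
Draw 1: a1=7.152, a2=0.552, a3=0.392, a4=0.108, a0=8.204; τ=−ln(0.1346)/8.204=0.244 → t=0.244; u2·a0=0.2903·8.204=2.382 ≤ a1=7.152 → R1 fires; A=3 D=4 Y=9 Q=1
Draw 2: a1=4.023, a2=0.621, a3=0.196, a4=0.054, a0=4.894; τ=−ln(0.3241)/4.894=0.230 → t=0.475; u2·a0=0.0883·4.894=0.432 ≤ a1=4.023 → R1 fires; A=3 D=5 Y=10 Q=0
Draw 3: a1=0.000, a2=0.690, a3=0.000, a4=0.000, a0=0.690; τ=−ln(0.0972)/0.690=3.378 → t=3.853; u2·a0=0.3459·0.690=0.239; a1=0.000 < 0.239 ≤ a1+a2=0.690 → R2 fires; A=4 D=6 Y=9 Q=0
Draw 4: a1=0.000, a2=0.621, a3=0.000, a4=0.000, a0=0.621; τ=−ln(0.9763)/0.621=0.039 → t=3.892; u2·a0=0.8554·0.621=0.531; a1=0.000 < 0.531 ≤ a1+a2=0.621 → R2 fires; A=5 D=7 Y=8 Q=0
Draw 5: a1=0.000, a2=0.552, a3=0.000, a4=0.000, a0=0.552; τ=−ln(0.9289)/0.552=0.134 → t=4.025; u2·a0=0.0728·0.552=0.040; a1=0.000 < 0.040 ≤ a1+a2=0.552 → R2 fires; A=6 D=8 Y=7 Q=0
Draw 6: a1=0.000, a2=0.483, a3=0.000, a4=0.000, a0=0.483; τ=−ln(0.8763)/0.483=0.273 → t=4.299; u2·a0=0.9108·0.483=0.440; a1=0.000 < 0.440 ≤ a1+a2=0.483 → R2 fires; A=7 D=9 Y=6 Q=0
Draw 7: a1=0.000, a2=0.414, a3=0.000, a4=0.000, a0=0.414; τ=−ln(0.3699)/0.414=2.402 → t=6.701 > T=5.48: stop.
At T=5.48: A=7 D=9 Y=6 Q=0; the largest is D.

Dominant species at T: D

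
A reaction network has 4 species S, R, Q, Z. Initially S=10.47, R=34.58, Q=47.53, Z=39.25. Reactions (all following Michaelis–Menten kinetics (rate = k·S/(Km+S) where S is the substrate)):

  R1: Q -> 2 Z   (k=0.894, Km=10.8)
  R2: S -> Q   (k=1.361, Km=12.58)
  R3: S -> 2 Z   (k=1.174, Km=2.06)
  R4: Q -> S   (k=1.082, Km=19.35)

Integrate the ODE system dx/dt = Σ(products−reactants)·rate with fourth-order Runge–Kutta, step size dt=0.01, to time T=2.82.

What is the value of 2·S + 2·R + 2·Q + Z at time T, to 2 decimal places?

Check how each reaction changes W = 2·S + 2·R + 2·Q + Z (weight of products minus weight of reactants):
R1: Q -> 2 Z: (1·2) − (2·1) = 2 − 2 = 0
R2: S -> Q: (2·1) − (2·1) = 2 − 2 = 0
R3: S -> 2 Z: (1·2) − (2·1) = 2 − 2 = 0
R4: Q -> S: (2·1) − (2·1) = 2 − 2 = 0
Every reaction leaves W unchanged, so W is conserved and no simulation is needed: W(T) = W(0) = 2·10.47 + 2·34.58 + 2·47.53 + 39.25 = 224.41

Value at T = 224.41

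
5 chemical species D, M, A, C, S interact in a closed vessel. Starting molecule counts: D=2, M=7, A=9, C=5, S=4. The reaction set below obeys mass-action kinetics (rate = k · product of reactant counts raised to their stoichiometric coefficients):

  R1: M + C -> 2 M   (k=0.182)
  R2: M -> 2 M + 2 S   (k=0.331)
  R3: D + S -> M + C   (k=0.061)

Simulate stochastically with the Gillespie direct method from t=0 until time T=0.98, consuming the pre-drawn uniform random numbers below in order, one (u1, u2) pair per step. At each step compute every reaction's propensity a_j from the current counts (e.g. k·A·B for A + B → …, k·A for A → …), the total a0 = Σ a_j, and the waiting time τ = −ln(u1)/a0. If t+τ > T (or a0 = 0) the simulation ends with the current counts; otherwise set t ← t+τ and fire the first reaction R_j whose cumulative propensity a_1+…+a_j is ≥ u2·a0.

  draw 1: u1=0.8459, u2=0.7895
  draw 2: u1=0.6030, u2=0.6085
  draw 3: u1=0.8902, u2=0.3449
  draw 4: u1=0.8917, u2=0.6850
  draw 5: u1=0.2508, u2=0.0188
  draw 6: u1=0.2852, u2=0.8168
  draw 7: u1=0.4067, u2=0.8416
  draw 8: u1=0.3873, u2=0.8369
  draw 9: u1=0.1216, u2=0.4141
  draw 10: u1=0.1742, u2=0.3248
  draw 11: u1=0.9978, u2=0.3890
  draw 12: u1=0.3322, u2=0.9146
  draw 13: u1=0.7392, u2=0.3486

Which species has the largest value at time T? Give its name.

Dominant species at T: M

t=0.000: D=2 M=7 A=9 C=5 S=4
Draw 1: a1=6.370, a2=2.317, a3=0.488, a0=9.175; τ=−ln(0.8459)/9.175=0.018 → t=0.018; u2·a0=0.7895·9.175=7.244; a1=6.370 < 7.244 ≤ a1+a2=8.687 → R2 fires; D=2 M=8 A=9 C=5 S=6
Draw 2: a1=7.280, a2=2.648, a3=0.732, a0=10.660; τ=−ln(0.6030)/10.660=0.047 → t=0.066; u2·a0=0.6085·10.660=6.487 ≤ a1=7.280 → R1 fires; D=2 M=9 A=9 C=4 S=6
Draw 3: a1=6.552, a2=2.979, a3=0.732, a0=10.263; τ=−ln(0.8902)/10.263=0.011 → t=0.077; u2·a0=0.3449·10.263=3.540 ≤ a1=6.552 → R1 fires; D=2 M=10 A=9 C=3 S=6
Draw 4: a1=5.460, a2=3.310, a3=0.732, a0=9.502; τ=−ln(0.8917)/9.502=0.012 → t=0.089; u2·a0=0.6850·9.502=6.509; a1=5.460 < 6.509 ≤ a1+a2=8.770 → R2 fires; D=2 M=11 A=9 C=3 S=8
Draw 5: a1=6.006, a2=3.641, a3=0.976, a0=10.623; τ=−ln(0.2508)/10.623=0.130 → t=0.219; u2·a0=0.0188·10.623=0.200 ≤ a1=6.006 → R1 fires; D=2 M=12 A=9 C=2 S=8
Draw 6: a1=4.368, a2=3.972, a3=0.976, a0=9.316; τ=−ln(0.2852)/9.316=0.135 → t=0.354; u2·a0=0.8168·9.316=7.609; a1=4.368 < 7.609 ≤ a1+a2=8.340 → R2 fires; D=2 M=13 A=9 C=2 S=10
Draw 7: a1=4.732, a2=4.303, a3=1.220, a0=10.255; τ=−ln(0.4067)/10.255=0.088 → t=0.442; u2·a0=0.8416·10.255=8.631; a1=4.732 < 8.631 ≤ a1+a2=9.035 → R2 fires; D=2 M=14 A=9 C=2 S=12
Draw 8: a1=5.096, a2=4.634, a3=1.464, a0=11.194; τ=−ln(0.3873)/11.194=0.085 → t=0.526; u2·a0=0.8369·11.194=9.368; a1=5.096 < 9.368 ≤ a1+a2=9.730 → R2 fires; D=2 M=15 A=9 C=2 S=14
Draw 9: a1=5.460, a2=4.965, a3=1.708, a0=12.133; τ=−ln(0.1216)/12.133=0.174 → t=0.700; u2·a0=0.4141·12.133=5.024 ≤ a1=5.460 → R1 fires; D=2 M=16 A=9 C=1 S=14
Draw 10: a1=2.912, a2=5.296, a3=1.708, a0=9.916; τ=−ln(0.1742)/9.916=0.176 → t=0.876; u2·a0=0.3248·9.916=3.221; a1=2.912 < 3.221 ≤ a1+a2=8.208 → R2 fires; D=2 M=17 A=9 C=1 S=16
Draw 11: a1=3.094, a2=5.627, a3=1.952, a0=10.673; τ=−ln(0.9978)/10.673=0.000 → t=0.877; u2·a0=0.3890·10.673=4.152; a1=3.094 < 4.152 ≤ a1+a2=8.721 → R2 fires; D=2 M=18 A=9 C=1 S=18
Draw 12: a1=3.276, a2=5.958, a3=2.196, a0=11.430; τ=−ln(0.3322)/11.430=0.096 → t=0.973; u2·a0=0.9146·11.430=10.454; a1+a2=9.234 < 10.454 ≤ a1+…+a3=11.430 → R3 fires; D=1 M=19 A=9 C=2 S=17
Draw 13: a1=6.916, a2=6.289, a3=1.037, a0=14.242; τ=−ln(0.7392)/14.242=0.021 → t=0.994 > T=0.98: stop.
At T=0.98: D=1 M=19 A=9 C=2 S=17; the largest is M.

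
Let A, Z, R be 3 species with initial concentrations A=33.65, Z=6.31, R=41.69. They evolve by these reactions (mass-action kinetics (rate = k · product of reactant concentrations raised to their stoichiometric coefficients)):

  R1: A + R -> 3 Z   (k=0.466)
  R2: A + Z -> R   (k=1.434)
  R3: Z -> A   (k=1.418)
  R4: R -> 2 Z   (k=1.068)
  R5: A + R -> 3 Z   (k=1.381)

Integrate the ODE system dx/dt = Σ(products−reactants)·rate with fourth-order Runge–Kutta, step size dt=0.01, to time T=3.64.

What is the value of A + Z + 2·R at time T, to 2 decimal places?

Value at T = 123.34

Check how each reaction changes W = A + Z + 2·R (weight of products minus weight of reactants):
R1: A + R -> 3 Z: (1·3) − (1·1 + 2·1) = 3 − 3 = 0
R2: A + Z -> R: (2·1) − (1·1 + 1·1) = 2 − 2 = 0
R3: Z -> A: (1·1) − (1·1) = 1 − 1 = 0
R4: R -> 2 Z: (1·2) − (2·1) = 2 − 2 = 0
R5: A + R -> 3 Z: (1·3) − (1·1 + 2·1) = 3 − 3 = 0
Every reaction leaves W unchanged, so W is conserved and no simulation is needed: W(T) = W(0) = 33.65 + 6.31 + 2·41.69 = 123.34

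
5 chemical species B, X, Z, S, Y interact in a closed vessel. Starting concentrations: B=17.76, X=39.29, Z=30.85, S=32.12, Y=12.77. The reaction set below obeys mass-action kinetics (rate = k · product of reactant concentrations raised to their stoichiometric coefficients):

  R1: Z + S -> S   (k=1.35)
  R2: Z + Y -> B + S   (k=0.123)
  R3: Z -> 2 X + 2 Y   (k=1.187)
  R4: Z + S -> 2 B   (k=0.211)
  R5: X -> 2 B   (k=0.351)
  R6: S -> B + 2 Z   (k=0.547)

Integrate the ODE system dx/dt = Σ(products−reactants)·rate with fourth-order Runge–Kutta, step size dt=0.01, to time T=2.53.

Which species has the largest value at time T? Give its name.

Dominant species at T: B

RK4 with dt=0.01: 253 steps to T=2.53. Trajectory (selected grid times):
t=0.00: B=17.76 X=39.29 Z=30.85 S=32.12 Y=12.77
t=0.28: B=40.59 X=37.34 Z=0.65 S=24.37 Y=13.37
t=0.56: B=53.05 X=34.25 Z=0.64 S=20.39 Y=13.50
t=0.84: B=64.08 X=31.45 Z=0.63 S=17.12 Y=13.63
t=1.12: B=73.89 X=28.91 Z=0.62 S=14.42 Y=13.75
t=1.41: B=82.93 X=26.51 Z=0.61 S=12.13 Y=13.87
t=1.69: B=90.73 X=24.41 Z=0.60 S=10.31 Y=13.98
t=1.97: B=97.74 X=22.50 Z=0.58 S=8.80 Y=14.09
t=2.25: B=104.07 X=20.76 Z=0.57 S=7.55 Y=14.19
t=2.53: B=109.80 X=19.17 Z=0.55 S=6.52 Y=14.29
At T=2.53: B=109.80 X=19.17 Z=0.55 S=6.52 Y=14.29; the largest is B.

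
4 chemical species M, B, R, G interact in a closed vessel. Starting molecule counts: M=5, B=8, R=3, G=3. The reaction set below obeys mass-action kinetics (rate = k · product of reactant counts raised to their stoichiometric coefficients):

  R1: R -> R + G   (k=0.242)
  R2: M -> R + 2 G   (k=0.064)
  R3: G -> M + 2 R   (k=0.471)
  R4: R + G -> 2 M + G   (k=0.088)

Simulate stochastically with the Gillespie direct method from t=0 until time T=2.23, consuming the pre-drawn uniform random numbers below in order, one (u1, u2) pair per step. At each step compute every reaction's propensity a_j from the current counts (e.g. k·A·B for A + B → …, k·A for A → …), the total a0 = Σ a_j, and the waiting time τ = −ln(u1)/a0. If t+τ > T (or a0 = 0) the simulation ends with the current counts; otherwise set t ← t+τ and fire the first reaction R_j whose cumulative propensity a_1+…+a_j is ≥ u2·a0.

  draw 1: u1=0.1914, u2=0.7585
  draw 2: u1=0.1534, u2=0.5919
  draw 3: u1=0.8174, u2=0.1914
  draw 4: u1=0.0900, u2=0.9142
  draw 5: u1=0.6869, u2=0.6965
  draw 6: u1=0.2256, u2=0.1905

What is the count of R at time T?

R at T = 5

t=0.000: M=5 B=8 R=3 G=3
Draw 1: a1=0.726, a2=0.320, a3=1.413, a4=0.792, a0=3.251; τ=−ln(0.1914)/3.251=0.509 → t=0.509; u2·a0=0.7585·3.251=2.466; a1+…+a3=2.459 < 2.466 ≤ a1+…+a4=3.251 → R4 fires; M=7 B=8 R=2 G=3
Draw 2: a1=0.484, a2=0.448, a3=1.413, a4=0.528, a0=2.873; τ=−ln(0.1534)/2.873=0.653 → t=1.161; u2·a0=0.5919·2.873=1.701; a1+a2=0.932 < 1.701 ≤ a1+…+a3=2.345 → R3 fires; M=8 B=8 R=4 G=2
Draw 3: a1=0.968, a2=0.512, a3=0.942, a4=0.704, a0=3.126; τ=−ln(0.8174)/3.126=0.064 → t=1.226; u2·a0=0.1914·3.126=0.598 ≤ a1=0.968 → R1 fires; M=8 B=8 R=4 G=3
Draw 4: a1=0.968, a2=0.512, a3=1.413, a4=1.056, a0=3.949; τ=−ln(0.0900)/3.949=0.610 → t=1.835; u2·a0=0.9142·3.949=3.610; a1+…+a3=2.893 < 3.610 ≤ a1+…+a4=3.949 → R4 fires; M=10 B=8 R=3 G=3
Draw 5: a1=0.726, a2=0.640, a3=1.413, a4=0.792, a0=3.571; τ=−ln(0.6869)/3.571=0.105 → t=1.941; u2·a0=0.6965·3.571=2.487; a1+a2=1.366 < 2.487 ≤ a1+…+a3=2.779 → R3 fires; M=11 B=8 R=5 G=2
Draw 6: a1=1.210, a2=0.704, a3=0.942, a4=0.880, a0=3.736; τ=−ln(0.2256)/3.736=0.399 → t=2.339 > T=2.23: stop.
Read off R at T=2.23: 5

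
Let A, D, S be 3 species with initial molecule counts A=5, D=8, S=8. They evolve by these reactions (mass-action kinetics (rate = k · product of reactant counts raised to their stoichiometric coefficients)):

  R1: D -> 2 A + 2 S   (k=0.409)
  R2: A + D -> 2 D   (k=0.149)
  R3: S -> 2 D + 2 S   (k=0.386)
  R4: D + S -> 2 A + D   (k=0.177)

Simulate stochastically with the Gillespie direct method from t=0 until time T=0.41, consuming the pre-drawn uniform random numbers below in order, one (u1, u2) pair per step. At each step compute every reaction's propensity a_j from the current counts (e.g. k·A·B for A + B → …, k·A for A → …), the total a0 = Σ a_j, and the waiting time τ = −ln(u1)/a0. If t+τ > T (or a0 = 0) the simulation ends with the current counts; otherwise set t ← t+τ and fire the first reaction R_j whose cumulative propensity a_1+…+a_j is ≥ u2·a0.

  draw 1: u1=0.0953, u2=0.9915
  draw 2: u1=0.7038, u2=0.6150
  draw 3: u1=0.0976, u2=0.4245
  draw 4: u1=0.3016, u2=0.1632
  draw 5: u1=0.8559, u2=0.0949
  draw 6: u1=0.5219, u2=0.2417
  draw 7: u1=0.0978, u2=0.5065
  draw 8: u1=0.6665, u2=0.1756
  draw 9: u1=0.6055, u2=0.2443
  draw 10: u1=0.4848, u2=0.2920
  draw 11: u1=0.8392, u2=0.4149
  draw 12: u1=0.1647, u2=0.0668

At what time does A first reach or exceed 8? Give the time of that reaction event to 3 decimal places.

Threshold first reached at t = 0.114

t=0.000: A=5 D=8 S=8
Draw 1: a1=3.272, a2=5.960, a3=3.088, a4=11.328, a0=23.648; τ=−ln(0.0953)/23.648=0.099 → t=0.099; u2·a0=0.9915·23.648=23.447; a1+…+a3=12.320 < 23.447 ≤ a1+…+a4=23.648 → R4 fires; A=7 D=8 S=7
Draw 2: a1=3.272, a2=8.344, a3=2.702, a4=9.912, a0=24.230; τ=−ln(0.7038)/24.230=0.014 → t=0.114; u2·a0=0.6150·24.230=14.901; a1+…+a3=14.318 < 14.901 ≤ a1+…+a4=24.230 → R4 fires; A=9 D=8 S=6
Draw 3: a1=3.272, a2=10.728, a3=2.316, a4=8.496, a0=24.812; τ=−ln(0.0976)/24.812=0.094 → t=0.208; u2·a0=0.4245·24.812=10.533; a1=3.272 < 10.533 ≤ a1+a2=14.000 → R2 fires; A=8 D=9 S=6
Draw 4: a1=3.681, a2=10.728, a3=2.316, a4=9.558, a0=26.283; τ=−ln(0.3016)/26.283=0.046 → t=0.253; u2·a0=0.1632·26.283=4.289; a1=3.681 < 4.289 ≤ a1+a2=14.409 → R2 fires; A=7 D=10 S=6
Draw 5: a1=4.090, a2=10.430, a3=2.316, a4=10.620, a0=27.456; τ=−ln(0.8559)/27.456=0.006 → t=0.259; u2·a0=0.0949·27.456=2.606 ≤ a1=4.090 → R1 fires; A=9 D=9 S=8
Draw 6: a1=3.681, a2=12.069, a3=3.088, a4=12.744, a0=31.582; τ=−ln(0.5219)/31.582=0.021 → t=0.280; u2·a0=0.2417·31.582=7.633; a1=3.681 < 7.633 ≤ a1+a2=15.750 → R2 fires; A=8 D=10 S=8
Draw 7: a1=4.090, a2=11.920, a3=3.088, a4=14.160, a0=33.258; τ=−ln(0.0978)/33.258=0.070 → t=0.349; u2·a0=0.5065·33.258=16.845; a1+a2=16.010 < 16.845 ≤ a1+…+a3=19.098 → R3 fires; A=8 D=12 S=9
Draw 8: a1=4.908, a2=14.304, a3=3.474, a4=19.116, a0=41.802; τ=−ln(0.6665)/41.802=0.010 → t=0.359; u2·a0=0.1756·41.802=7.340; a1=4.908 < 7.340 ≤ a1+a2=19.212 → R2 fires; A=7 D=13 S=9
Draw 9: a1=5.317, a2=13.559, a3=3.474, a4=20.709, a0=43.059; τ=−ln(0.6055)/43.059=0.012 → t=0.371; u2·a0=0.2443·43.059=10.519; a1=5.317 < 10.519 ≤ a1+a2=18.876 → R2 fires; A=6 D=14 S=9
Draw 10: a1=5.726, a2=12.516, a3=3.474, a4=22.302, a0=44.018; τ=−ln(0.4848)/44.018=0.016 → t=0.387; u2·a0=0.2920·44.018=12.853; a1=5.726 < 12.853 ≤ a1+a2=18.242 → R2 fires; A=5 D=15 S=9
Draw 11: a1=6.135, a2=11.175, a3=3.474, a4=23.895, a0=44.679; τ=−ln(0.8392)/44.679=0.004 → t=0.391; u2·a0=0.4149·44.679=18.537; a1+a2=17.310 < 18.537 ≤ a1+…+a3=20.784 → R3 fires; A=5 D=17 S=10
Draw 12: a1=6.953, a2=12.665, a3=3.860, a4=30.090, a0=53.568; τ=−ln(0.1647)/53.568=0.034 → t=0.425 > T=0.41: stop.
A first becomes ≥ 8 when it reaches 9 at the event at t=0.114.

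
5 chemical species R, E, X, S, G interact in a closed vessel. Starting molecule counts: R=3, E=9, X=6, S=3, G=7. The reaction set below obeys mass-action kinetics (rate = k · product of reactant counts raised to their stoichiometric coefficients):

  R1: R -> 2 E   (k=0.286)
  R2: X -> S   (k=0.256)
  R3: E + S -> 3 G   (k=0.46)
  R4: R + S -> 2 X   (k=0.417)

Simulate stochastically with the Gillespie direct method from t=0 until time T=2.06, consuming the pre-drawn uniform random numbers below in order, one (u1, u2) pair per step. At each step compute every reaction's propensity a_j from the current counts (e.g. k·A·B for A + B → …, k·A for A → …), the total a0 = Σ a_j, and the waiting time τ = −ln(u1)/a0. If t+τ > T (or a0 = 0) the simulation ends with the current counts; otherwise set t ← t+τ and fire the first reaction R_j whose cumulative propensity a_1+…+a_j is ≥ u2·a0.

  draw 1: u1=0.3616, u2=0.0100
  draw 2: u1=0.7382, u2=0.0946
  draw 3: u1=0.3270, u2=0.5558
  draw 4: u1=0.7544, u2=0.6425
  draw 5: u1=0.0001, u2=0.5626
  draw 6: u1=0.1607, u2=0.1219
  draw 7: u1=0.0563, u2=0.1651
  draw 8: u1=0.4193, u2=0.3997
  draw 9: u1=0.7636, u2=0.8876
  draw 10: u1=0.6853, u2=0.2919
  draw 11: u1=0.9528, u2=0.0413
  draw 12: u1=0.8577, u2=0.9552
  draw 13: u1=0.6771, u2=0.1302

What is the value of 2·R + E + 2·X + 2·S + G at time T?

Check how each reaction changes W = 2·R + E + 2·X + 2·S + G (weight of products minus weight of reactants):
R1: R -> 2 E: (1·2) − (2·1) = 2 − 2 = 0
R2: X -> S: (2·1) − (2·1) = 2 − 2 = 0
R3: E + S -> 3 G: (1·3) − (1·1 + 2·1) = 3 − 3 = 0
R4: R + S -> 2 X: (2·2) − (2·1 + 2·1) = 4 − 4 = 0
Every reaction leaves W unchanged, so W is conserved and no simulation is needed: W(T) = W(0) = 2·3 + 9 + 2·6 + 2·3 + 7 = 40

Value at T = 40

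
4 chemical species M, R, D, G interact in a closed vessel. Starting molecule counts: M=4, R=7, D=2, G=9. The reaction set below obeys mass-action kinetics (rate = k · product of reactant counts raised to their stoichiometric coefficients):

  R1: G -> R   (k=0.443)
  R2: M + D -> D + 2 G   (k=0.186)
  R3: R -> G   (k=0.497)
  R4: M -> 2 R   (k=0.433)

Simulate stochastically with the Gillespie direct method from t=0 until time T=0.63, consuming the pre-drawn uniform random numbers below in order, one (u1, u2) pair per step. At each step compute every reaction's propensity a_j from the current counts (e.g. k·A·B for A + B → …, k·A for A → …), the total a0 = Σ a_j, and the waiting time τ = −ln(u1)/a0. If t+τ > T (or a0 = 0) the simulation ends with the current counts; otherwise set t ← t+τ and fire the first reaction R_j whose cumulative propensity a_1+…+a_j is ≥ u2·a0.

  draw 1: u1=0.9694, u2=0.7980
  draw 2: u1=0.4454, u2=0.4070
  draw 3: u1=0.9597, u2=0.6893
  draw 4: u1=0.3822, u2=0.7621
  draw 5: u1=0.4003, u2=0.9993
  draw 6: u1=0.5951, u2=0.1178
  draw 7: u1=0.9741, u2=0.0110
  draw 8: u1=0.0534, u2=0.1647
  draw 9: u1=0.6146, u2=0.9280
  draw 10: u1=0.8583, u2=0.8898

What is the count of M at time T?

t=0.000: M=4 R=7 D=2 G=9
Draw 1: a1=3.987, a2=1.488, a3=3.479, a4=1.732, a0=10.686; τ=−ln(0.9694)/10.686=0.003 → t=0.003; u2·a0=0.7980·10.686=8.527; a1+a2=5.475 < 8.527 ≤ a1+…+a3=8.954 → R3 fires; M=4 R=6 D=2 G=10
Draw 2: a1=4.430, a2=1.488, a3=2.982, a4=1.732, a0=10.632; τ=−ln(0.4454)/10.632=0.076 → t=0.079; u2·a0=0.4070·10.632=4.327 ≤ a1=4.430 → R1 fires; M=4 R=7 D=2 G=9
Draw 3: a1=3.987, a2=1.488, a3=3.479, a4=1.732, a0=10.686; τ=−ln(0.9597)/10.686=0.004 → t=0.083; u2·a0=0.6893·10.686=7.366; a1+a2=5.475 < 7.366 ≤ a1+…+a3=8.954 → R3 fires; M=4 R=6 D=2 G=10
Draw 4: a1=4.430, a2=1.488, a3=2.982, a4=1.732, a0=10.632; τ=−ln(0.3822)/10.632=0.090 → t=0.173; u2·a0=0.7621·10.632=8.103; a1+a2=5.918 < 8.103 ≤ a1+…+a3=8.900 → R3 fires; M=4 R=5 D=2 G=11
Draw 5: a1=4.873, a2=1.488, a3=2.485, a4=1.732, a0=10.578; τ=−ln(0.4003)/10.578=0.087 → t=0.260; u2·a0=0.9993·10.578=10.571; a1+…+a3=8.846 < 10.571 ≤ a1+…+a4=10.578 → R4 fires; M=3 R=7 D=2 G=11
Draw 6: a1=4.873, a2=1.116, a3=3.479, a4=1.299, a0=10.767; τ=−ln(0.5951)/10.767=0.048 → t=0.308; u2·a0=0.1178·10.767=1.268 ≤ a1=4.873 → R1 fires; M=3 R=8 D=2 G=10
Draw 7: a1=4.430, a2=1.116, a3=3.976, a4=1.299, a0=10.821; τ=−ln(0.9741)/10.821=0.002 → t=0.310; u2·a0=0.0110·10.821=0.119 ≤ a1=4.430 → R1 fires; M=3 R=9 D=2 G=9
Draw 8: a1=3.987, a2=1.116, a3=4.473, a4=1.299, a0=10.875; τ=−ln(0.0534)/10.875=0.269 → t=0.580; u2·a0=0.1647·10.875=1.791 ≤ a1=3.987 → R1 fires; M=3 R=10 D=2 G=8
Draw 9: a1=3.544, a2=1.116, a3=4.970, a4=1.299, a0=10.929; τ=−ln(0.6146)/10.929=0.045 → t=0.624; u2·a0=0.9280·10.929=10.142; a1+…+a3=9.630 < 10.142 ≤ a1+…+a4=10.929 → R4 fires; M=2 R=12 D=2 G=8
Draw 10: a1=3.544, a2=0.744, a3=5.964, a4=0.866, a0=11.118; τ=−ln(0.8583)/11.118=0.014 → t=0.638 > T=0.63: stop.
Read off M at T=0.63: 2

M at T = 2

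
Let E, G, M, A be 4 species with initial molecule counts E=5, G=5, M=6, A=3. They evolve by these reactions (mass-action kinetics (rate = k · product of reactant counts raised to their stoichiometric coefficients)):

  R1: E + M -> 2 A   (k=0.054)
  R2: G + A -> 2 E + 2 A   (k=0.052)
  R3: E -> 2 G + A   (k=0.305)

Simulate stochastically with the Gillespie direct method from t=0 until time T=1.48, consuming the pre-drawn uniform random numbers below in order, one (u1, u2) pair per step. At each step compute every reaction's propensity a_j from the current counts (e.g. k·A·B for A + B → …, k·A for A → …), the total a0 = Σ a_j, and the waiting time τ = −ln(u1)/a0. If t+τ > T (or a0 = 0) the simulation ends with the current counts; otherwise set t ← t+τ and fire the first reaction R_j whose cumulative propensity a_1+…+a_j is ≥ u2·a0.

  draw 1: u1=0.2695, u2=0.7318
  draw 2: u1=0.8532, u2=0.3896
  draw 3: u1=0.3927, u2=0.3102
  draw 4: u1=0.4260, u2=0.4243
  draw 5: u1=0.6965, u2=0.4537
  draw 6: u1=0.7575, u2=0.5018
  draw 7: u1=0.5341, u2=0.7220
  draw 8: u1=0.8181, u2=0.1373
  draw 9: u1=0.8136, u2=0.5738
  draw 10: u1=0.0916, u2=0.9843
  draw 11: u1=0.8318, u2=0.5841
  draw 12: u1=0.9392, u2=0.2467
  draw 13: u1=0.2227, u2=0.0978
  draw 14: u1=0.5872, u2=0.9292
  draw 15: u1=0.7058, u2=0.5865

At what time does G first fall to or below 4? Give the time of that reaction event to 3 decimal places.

Threshold first reached at t = 0.777

t=0.000: E=5 G=5 M=6 A=3
Draw 1: a1=1.620, a2=0.780, a3=1.525, a0=3.925; τ=−ln(0.2695)/3.925=0.334 → t=0.334; u2·a0=0.7318·3.925=2.872; a1+a2=2.400 < 2.872 ≤ a1+…+a3=3.925 → R3 fires; E=4 G=7 M=6 A=4
Draw 2: a1=1.296, a2=1.456, a3=1.220, a0=3.972; τ=−ln(0.8532)/3.972=0.040 → t=0.374; u2·a0=0.3896·3.972=1.547; a1=1.296 < 1.547 ≤ a1+a2=2.752 → R2 fires; E=6 G=6 M=6 A=5
Draw 3: a1=1.944, a2=1.560, a3=1.830, a0=5.334; τ=−ln(0.3927)/5.334=0.175 → t=0.549; u2·a0=0.3102·5.334=1.655 ≤ a1=1.944 → R1 fires; E=5 G=6 M=5 A=7
Draw 4: a1=1.350, a2=2.184, a3=1.525, a0=5.059; τ=−ln(0.4260)/5.059=0.169 → t=0.718; u2·a0=0.4243·5.059=2.147; a1=1.350 < 2.147 ≤ a1+a2=3.534 → R2 fires; E=7 G=5 M=5 A=8
Draw 5: a1=1.890, a2=2.080, a3=2.135, a0=6.105; τ=−ln(0.6965)/6.105=0.059 → t=0.777; u2·a0=0.4537·6.105=2.770; a1=1.890 < 2.770 ≤ a1+a2=3.970 → R2 fires; E=9 G=4 M=5 A=9
Draw 6: a1=2.430, a2=1.872, a3=2.745, a0=7.047; τ=−ln(0.7575)/7.047=0.039 → t=0.817; u2·a0=0.5018·7.047=3.536; a1=2.430 < 3.536 ≤ a1+a2=4.302 → R2 fires; E=11 G=3 M=5 A=10
Draw 7: a1=2.970, a2=1.560, a3=3.355, a0=7.885; τ=−ln(0.5341)/7.885=0.080 → t=0.896; u2·a0=0.7220·7.885=5.693; a1+a2=4.530 < 5.693 ≤ a1+…+a3=7.885 → R3 fires; E=10 G=5 M=5 A=11
Draw 8: a1=2.700, a2=2.860, a3=3.050, a0=8.610; τ=−ln(0.8181)/8.610=0.023 → t=0.919; u2·a0=0.1373·8.610=1.182 ≤ a1=2.700 → R1 fires; E=9 G=5 M=4 A=13
Draw 9: a1=1.944, a2=3.380, a3=2.745, a0=8.069; τ=−ln(0.8136)/8.069=0.026 → t=0.945; u2·a0=0.5738·8.069=4.630; a1=1.944 < 4.630 ≤ a1+a2=5.324 → R2 fires; E=11 G=4 M=4 A=14
Draw 10: a1=2.376, a2=2.912, a3=3.355, a0=8.643; τ=−ln(0.0916)/8.643=0.277 → t=1.222; u2·a0=0.9843·8.643=8.507; a1+a2=5.288 < 8.507 ≤ a1+…+a3=8.643 → R3 fires; E=10 G=6 M=4 A=15
Draw 11: a1=2.160, a2=4.680, a3=3.050, a0=9.890; τ=−ln(0.8318)/9.890=0.019 → t=1.240; u2·a0=0.5841·9.890=5.777; a1=2.160 < 5.777 ≤ a1+a2=6.840 → R2 fires; E=12 G=5 M=4 A=16
Draw 12: a1=2.592, a2=4.160, a3=3.660, a0=10.412; τ=−ln(0.9392)/10.412=0.006 → t=1.246; u2·a0=0.2467·10.412=2.569 ≤ a1=2.592 → R1 fires; E=11 G=5 M=3 A=18
Draw 13: a1=1.782, a2=4.680, a3=3.355, a0=9.817; τ=−ln(0.2227)/9.817=0.153 → t=1.399; u2·a0=0.0978·9.817=0.960 ≤ a1=1.782 → R1 fires; E=10 G=5 M=2 A=20
Draw 14: a1=1.080, a2=5.200, a3=3.050, a0=9.330; τ=−ln(0.5872)/9.330=0.057 → t=1.456; u2·a0=0.9292·9.330=8.669; a1+a2=6.280 < 8.669 ≤ a1+…+a3=9.330 → R3 fires; E=9 G=7 M=2 A=21
Draw 15: a1=0.972, a2=7.644, a3=2.745, a0=11.361; τ=−ln(0.7058)/11.361=0.031 → t=1.487 > T=1.48: stop.
G first becomes ≤ 4 when it reaches 4 at the event at t=0.777.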